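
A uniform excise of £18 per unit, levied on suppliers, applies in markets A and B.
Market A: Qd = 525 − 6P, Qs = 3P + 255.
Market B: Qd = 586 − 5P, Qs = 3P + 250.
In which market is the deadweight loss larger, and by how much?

Market A, by £20.25.

Market A: pre-tax P* = £30, Q* = 345; post-tax Q = 309; deadweight loss = £324.
Market B: pre-tax P* = £42, Q* = 376; post-tax Q = 342.25; deadweight loss = £303.75.
Difference: £324 vs £303.75 → market A is larger by £20.25.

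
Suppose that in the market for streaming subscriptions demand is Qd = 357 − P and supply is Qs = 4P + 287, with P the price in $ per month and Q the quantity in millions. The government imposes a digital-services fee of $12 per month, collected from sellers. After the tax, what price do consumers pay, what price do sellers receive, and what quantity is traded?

Without the tax, 357 − P = 4P + 287 gives 5P = 70, so P* = $14 and Q* = 343.
With the tax collected from sellers, supply shifts: Qs = 4(P − 12) + 287.
New equilibrium: consumers pay $23.6, sellers receive $11.6, Q = 333.4. (Wedge: Pb − Ps = 12.)
The less price-elastic side of the market bears the larger share of a per-unit tax.

Consumers pay $23.6; sellers receive $11.6; quantity = 333.4.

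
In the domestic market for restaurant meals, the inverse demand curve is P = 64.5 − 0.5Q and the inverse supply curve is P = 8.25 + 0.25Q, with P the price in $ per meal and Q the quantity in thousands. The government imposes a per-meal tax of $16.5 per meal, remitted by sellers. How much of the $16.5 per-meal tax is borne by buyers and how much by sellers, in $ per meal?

Buyers bear $11 per meal; sellers bear $5.5 per meal.

Rewrite in direct form: Qd = 129 − 2P and Qs = 4P − 33.
Without the tax, 129 − 2P = 4P − 33 gives 6P = 162, so P* = $27 and Q* = 75.
With the tax collected from sellers, supply shifts: Qs = 4(P − 16.5) − 33.
Solving gives Q = 53 with buyers paying $38 and sellers receiving $21.5 (the $16.5 wedge).
Burden on buyers: $11; on sellers: $5.5. (They sum to $16.5.)
The less price-elastic side of the market bears the larger share of a per-unit tax.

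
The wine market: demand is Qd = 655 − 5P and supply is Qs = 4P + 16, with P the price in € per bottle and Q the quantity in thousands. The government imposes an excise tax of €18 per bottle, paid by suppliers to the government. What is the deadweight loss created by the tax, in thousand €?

Before the tax: set 655 − 5P = 4P + 16 → P* = €71, Q* = 300.
With the tax collected from suppliers, supply shifts: Qs = 4(P − 18) + 16.
Solving gives Q = 260 with consumers paying €79 and suppliers receiving €61 (the €18 wedge).
Quantity falls by |ΔQ| = |300 − 260| = 40.
DWL = ½ · t · |ΔQ| = ½ · 18 · 40 = €360.

Deadweight loss = €360 thousand.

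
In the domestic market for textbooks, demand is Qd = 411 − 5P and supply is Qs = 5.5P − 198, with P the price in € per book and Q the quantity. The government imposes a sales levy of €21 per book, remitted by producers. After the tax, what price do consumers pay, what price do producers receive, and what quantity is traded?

Before the tax: set 411 − 5P = 5.5P − 198 → P* = €58, Q* = 121.
With the tax collected from producers, supply shifts: Qs = 5.5(P − 21) − 198.
Solving gives Q = 66 with consumers paying €69 and producers receiving €48 (the €21 wedge).

Consumers pay €69; producers receive €48; quantity = 66.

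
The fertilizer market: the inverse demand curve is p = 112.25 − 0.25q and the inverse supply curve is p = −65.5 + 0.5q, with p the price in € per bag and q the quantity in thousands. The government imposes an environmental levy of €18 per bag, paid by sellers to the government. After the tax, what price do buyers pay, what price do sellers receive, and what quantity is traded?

Rewrite in direct form: qd = 449 − 4p and qs = 2p + 131.
Before the tax: set 449 − 4p = 2p + 131 → p* = €53, q* = 237.
With the tax collected from sellers, supply shifts: qs = 2(p − 18) + 131.
Solving gives q = 213 with buyers paying €59 and sellers receiving €41 (the €18 wedge).
The less price-elastic side of the market bears the larger share of a per-unit tax.

Buyers pay €59; sellers receive €41; quantity = 213.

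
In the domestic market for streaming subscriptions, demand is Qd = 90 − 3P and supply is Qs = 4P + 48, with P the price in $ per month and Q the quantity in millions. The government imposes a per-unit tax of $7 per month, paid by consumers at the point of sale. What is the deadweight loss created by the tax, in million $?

Before the tax: set 90 − 3P = 4P + 48 → P* = $6, Q* = 72.
With the tax collected from consumers, demand (in seller-price terms) shifts: Qd = 90 − 3(P + 7).
Solving gives Q = 60 with consumers paying $10 and producers receiving $3 (the $7 wedge).
Quantity falls by |ΔQ| = |72 − 60| = 12.
DWL = ½ · t · |ΔQ| = ½ · 7 · 12 = $42.

Deadweight loss = $42 million.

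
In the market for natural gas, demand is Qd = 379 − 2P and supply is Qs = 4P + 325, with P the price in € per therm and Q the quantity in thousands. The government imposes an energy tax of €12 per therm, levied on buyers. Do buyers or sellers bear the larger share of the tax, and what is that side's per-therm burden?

Buyers bear the larger share: €8 per therm.

Before the tax: set 379 − 2P = 4P + 325 → P* = €9, Q* = 361.
With the tax collected from buyers, demand (in seller-price terms) shifts: Qd = 379 − 2(P + 12).
Solving gives Q = 345 with buyers paying €17 and sellers receiving €5 (the €12 wedge).
Per-therm burden: buyers €8, sellers €4.
Buyers take the larger share because demand is less price-elastic here (demand slope 2 vs supply slope 4).
The less price-elastic side of the market bears the larger share of a per-unit tax.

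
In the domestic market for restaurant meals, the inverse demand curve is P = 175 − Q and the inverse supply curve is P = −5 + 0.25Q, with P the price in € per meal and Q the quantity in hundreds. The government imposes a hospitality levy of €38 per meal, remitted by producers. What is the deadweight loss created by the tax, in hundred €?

Inverting to Q(P) form: Qd = 175 − P; Qs = 4P + 20.
Without the tax, 175 − P = 4P + 20 gives 5P = 155, so P* = €31 and Q* = 144.
With the tax collected from producers, supply shifts: Qs = 4(P − 38) + 20.
New equilibrium: consumers pay €61.4, producers receive €23.4, Q = 113.6. (Wedge: Pb − Ps = 38.)
Quantity falls by |ΔQ| = |144 − 113.6| = 30.4.
DWL = ½ · t · |ΔQ| = ½ · 38 · 30.4 = €577.6.

Deadweight loss = €577.6 hundred.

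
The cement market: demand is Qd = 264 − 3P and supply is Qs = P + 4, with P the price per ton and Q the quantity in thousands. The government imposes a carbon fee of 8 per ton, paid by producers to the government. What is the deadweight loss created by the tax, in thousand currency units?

Deadweight loss = 24 thousand.

Without the tax, 264 − 3P = P + 4 gives 4P = 260, so P* = 65 and Q* = 69.
With the tax collected from producers, supply shifts: Qs = (P − 8) + 4.
Solving gives Q = 63 with buyers paying 67 and producers receiving 59 (the 8 wedge).
Quantity falls by |ΔQ| = |69 − 63| = 6.
DWL = ½ · t · |ΔQ| = ½ · 8 · 6 = 24.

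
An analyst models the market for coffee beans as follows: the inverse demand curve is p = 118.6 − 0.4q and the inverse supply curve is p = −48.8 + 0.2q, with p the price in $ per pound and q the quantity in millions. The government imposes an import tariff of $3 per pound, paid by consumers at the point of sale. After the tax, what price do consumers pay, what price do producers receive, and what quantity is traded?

Rewrite in direct form: qd = 296.5 − 2.5p and qs = 5p + 244.
Before the tax: set 296.5 − 2.5p = 5p + 244 → p* = $7, q* = 279.
With the tax collected from consumers, demand (in seller-price terms) shifts: qd = 296.5 − 2.5(p + 3).
Solving gives q = 274 with consumers paying $9 and producers receiving $6 (the $3 wedge).

Consumers pay $9; producers receive $6; quantity = 274.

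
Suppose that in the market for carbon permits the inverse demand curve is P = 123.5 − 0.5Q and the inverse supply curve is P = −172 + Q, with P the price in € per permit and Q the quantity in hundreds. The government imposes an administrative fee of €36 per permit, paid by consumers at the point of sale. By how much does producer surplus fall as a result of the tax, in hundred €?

Producer surplus falls by €4440 hundred.

Inverting to Q(P) form: Qd = 247 − 2P; Qs = P + 172.
Without the tax, 247 − 2P = P + 172 gives 3P = 75, so P* = €25 and Q* = 197.
With the tax collected from consumers, demand (in seller-price terms) shifts: Qd = 247 − 2(P + 36).
New equilibrium: consumers pay €37, suppliers receive €1, Q = 173. (Wedge: Pb − Ps = 36.)
ΔPS is the trapezoid between Q = 173 and Q = 197 of height €24: ½ · (197 + 173) · 24 = €4440.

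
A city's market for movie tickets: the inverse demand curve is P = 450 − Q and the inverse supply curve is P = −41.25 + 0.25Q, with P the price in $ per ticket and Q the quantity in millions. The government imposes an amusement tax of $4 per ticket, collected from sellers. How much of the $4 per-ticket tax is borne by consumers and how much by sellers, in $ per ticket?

Consumers bear $3.2 per ticket; sellers bear $0.8 per ticket.

Inverting to Q(P) form: Qd = 450 − P; Qs = 4P + 165.
Without the tax, 450 − P = 4P + 165 gives 5P = 285, so P* = $57 and Q* = 393.
With the tax collected from sellers, supply shifts: Qs = 4(P − 4) + 165.
New equilibrium: consumers pay $60.2, sellers receive $56.2, Q = 389.8. (Wedge: Pb − Ps = 4.)
Burden on consumers: $3.2; on sellers: $0.8. (They sum to $4.)
The less price-elastic side of the market bears the larger share of a per-unit tax.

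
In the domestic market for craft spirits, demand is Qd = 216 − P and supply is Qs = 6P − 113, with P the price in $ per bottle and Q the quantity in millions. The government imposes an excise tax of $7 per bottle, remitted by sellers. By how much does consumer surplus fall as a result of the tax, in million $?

Before the tax: set 216 − P = 6P − 113 → P* = $47, Q* = 169.
With the tax collected from sellers, supply shifts: Qs = 6(P − 7) − 113.
New equilibrium: consumers pay $53, sellers receive $46, Q = 163. (Wedge: Pb − Ps = 7.)
ΔCS is the trapezoid between Q = 163 and Q = 169 of height $6: ½ · (169 + 163) · 6 = $996.

Consumer surplus falls by $996 million.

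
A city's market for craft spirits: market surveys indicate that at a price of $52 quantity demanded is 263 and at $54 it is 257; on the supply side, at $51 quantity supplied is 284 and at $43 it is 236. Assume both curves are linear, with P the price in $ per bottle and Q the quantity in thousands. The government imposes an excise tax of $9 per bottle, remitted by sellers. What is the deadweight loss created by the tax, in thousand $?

Deadweight loss = $81 thousand.

Demand slope: (257 − 263)/(54 − 52) = -3, so Qd = 419 − 3P.
Supply slope: (236 − 284)/(43 − 51) = 6, so Qs = 6P − 22.
Before the tax: set 419 − 3P = 6P − 22 → P* = $49, Q* = 272.
With the tax collected from sellers, supply shifts: Qs = 6(P − 9) − 22.
New equilibrium: consumers pay $55, sellers receive $46, Q = 254. (Wedge: Pb − Ps = 9.)
Quantity falls by |ΔQ| = |272 − 254| = 18.
DWL = ½ · t · |ΔQ| = ½ · 9 · 18 = $81.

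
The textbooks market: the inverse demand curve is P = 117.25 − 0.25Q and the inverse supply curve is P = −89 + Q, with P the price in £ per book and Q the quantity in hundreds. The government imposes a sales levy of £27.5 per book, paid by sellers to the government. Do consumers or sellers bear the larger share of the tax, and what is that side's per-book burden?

Inverting to Q(P) form: Qd = 469 − 4P; Qs = P + 89.
Without the tax, 469 − 4P = P + 89 gives 5P = 380, so P* = £76 and Q* = 165.
With the tax collected from sellers, supply shifts: Qs = (P − 27.5) + 89.
Solving gives Q = 143 with consumers paying £81.5 and sellers receiving £54 (the £27.5 wedge).
Per-book burden: consumers £5.5, sellers £22.
Sellers take the larger share because supply is less price-elastic here (demand slope 4 vs supply slope 1).
The less price-elastic side of the market bears the larger share of a per-unit tax.

Sellers bear the larger share: £22 per book.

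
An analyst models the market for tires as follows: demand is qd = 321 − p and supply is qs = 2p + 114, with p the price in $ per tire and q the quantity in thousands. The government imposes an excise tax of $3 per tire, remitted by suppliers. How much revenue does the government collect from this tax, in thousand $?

Tax revenue = $750 thousand.

Without the tax, 321 − p = 2p + 114 gives 3p = 207, so p* = $69 and q* = 252.
With the tax collected from suppliers, supply shifts: qs = 2(p − 3) + 114.
Solving gives q = 250 with buyers paying $71 and suppliers receiving $68 (the $3 wedge).
Revenue = t · Q = 3 · 250 = $750.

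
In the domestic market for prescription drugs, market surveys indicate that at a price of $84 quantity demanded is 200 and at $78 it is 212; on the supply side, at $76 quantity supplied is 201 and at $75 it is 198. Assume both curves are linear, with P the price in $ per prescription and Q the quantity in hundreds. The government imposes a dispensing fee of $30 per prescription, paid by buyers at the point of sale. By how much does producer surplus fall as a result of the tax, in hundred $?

Producer surplus falls by $2304 hundred.

Demand slope: (212 − 200)/(78 − 84) = -2, so Qd = 368 − 2P.
Supply slope: (198 − 201)/(75 − 76) = 3, so Qs = 3P − 27.
Before the tax: set 368 − 2P = 3P − 27 → P* = $79, Q* = 210.
With the tax collected from buyers, demand (in seller-price terms) shifts: Qd = 368 − 2(P + 30).
New equilibrium: buyers pay $97, sellers receive $67, Q = 174. (Wedge: Pb − Ps = 30.)
ΔPS is the trapezoid between Q = 174 and Q = 210 of height $12: ½ · (210 + 174) · 12 = $2304.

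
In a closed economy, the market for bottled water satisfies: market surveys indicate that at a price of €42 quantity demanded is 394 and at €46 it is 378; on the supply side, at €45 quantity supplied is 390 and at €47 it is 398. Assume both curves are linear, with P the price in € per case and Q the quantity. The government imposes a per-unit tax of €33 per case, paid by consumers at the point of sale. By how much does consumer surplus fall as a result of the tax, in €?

Consumer surplus falls by €5824.5.

Demand slope: (378 − 394)/(46 − 42) = -4, so Qd = 562 − 4P.
Supply slope: (398 − 390)/(47 − 45) = 4, so Qs = 4P + 210.
Without the tax, 562 − 4P = 4P + 210 gives 8P = 352, so P* = €44 and Q* = 386.
With the tax collected from consumers, demand (in seller-price terms) shifts: Qd = 562 − 4(P + 33).
New equilibrium: consumers pay €60.5, producers receive €27.5, Q = 320. (Wedge: Pb − Ps = 33.)
ΔCS is the trapezoid between Q = 320 and Q = 386 of height €16.5: ½ · (386 + 320) · 16.5 = €5824.5.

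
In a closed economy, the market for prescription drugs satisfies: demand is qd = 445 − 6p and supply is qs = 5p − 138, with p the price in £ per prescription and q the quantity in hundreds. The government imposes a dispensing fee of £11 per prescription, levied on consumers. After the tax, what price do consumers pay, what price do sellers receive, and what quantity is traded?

Consumers pay £58; sellers receive £47; quantity = 97.

Without the tax, 445 − 6p = 5p − 138 gives 11p = 583, so p* = £53 and q* = 127.
With the tax collected from consumers, demand (in seller-price terms) shifts: qd = 445 − 6(p + 11).
Solving gives q = 97 with consumers paying £58 and sellers receiving £47 (the £11 wedge).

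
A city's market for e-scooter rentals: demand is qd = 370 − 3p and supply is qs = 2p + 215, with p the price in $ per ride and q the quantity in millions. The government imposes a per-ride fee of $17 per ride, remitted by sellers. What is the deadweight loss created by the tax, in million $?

Without the tax, 370 − 3p = 2p + 215 gives 5p = 155, so p* = $31 and q* = 277.
With the tax collected from sellers, supply shifts: qs = 2(p − 17) + 215.
New equilibrium: buyers pay $37.8, sellers receive $20.8, q = 256.6. (Wedge: pb − ps = 17.)
Quantity falls by |ΔQ| = |277 − 256.6| = 20.4.
DWL = ½ · t · |ΔQ| = ½ · 17 · 20.4 = $173.4.

Deadweight loss = $173.4 million.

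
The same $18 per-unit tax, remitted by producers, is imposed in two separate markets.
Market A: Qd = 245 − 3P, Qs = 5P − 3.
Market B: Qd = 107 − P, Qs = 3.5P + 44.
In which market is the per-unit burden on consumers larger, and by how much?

Market B, by $2.75.

Market A: pre-tax P* = $31, Q* = 152; post-tax Q = 118.25; per-unit burden on consumers = $11.25.
Market B: pre-tax P* = $14, Q* = 93; post-tax Q = 79; per-unit burden on consumers = $14.
Difference: $11.25 vs $14 → market B is larger by $2.75.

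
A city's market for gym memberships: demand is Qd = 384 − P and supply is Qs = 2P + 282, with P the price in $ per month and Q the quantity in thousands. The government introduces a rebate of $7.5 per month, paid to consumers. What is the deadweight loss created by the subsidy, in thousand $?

Without the subsidy, 384 − P = 2P + 282 gives 3P = 102, so P* = $34 and Q* = 350.
With a per-unit subsidy paid to consumers, each effectively pays P − 7.5, so demand becomes Qd = 384 − (P − 7.5).
New equilibrium: consumers pay $29, sellers receive $36.5, Q = 355. (Wedge: Pb − Ps = −7.5.)
Quantity rises by |ΔQ| = |350 − 355| = 5.
DWL = ½ · t · |ΔQ| = ½ · 7.5 · 5 = $18.75.

Deadweight loss = $18.75 thousand.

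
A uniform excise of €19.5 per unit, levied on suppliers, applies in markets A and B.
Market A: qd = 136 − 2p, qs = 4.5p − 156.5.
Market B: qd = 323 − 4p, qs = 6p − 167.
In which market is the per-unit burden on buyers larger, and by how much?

Market A: pre-tax p* = €45, q* = 46; post-tax q = 19; per-unit burden on buyers = €13.5.
Market B: pre-tax p* = €49, q* = 127; post-tax q = 80.2; per-unit burden on buyers = €11.7.
Difference: €13.5 vs €11.7 → market A is larger by €1.8.

Market A, by €1.8.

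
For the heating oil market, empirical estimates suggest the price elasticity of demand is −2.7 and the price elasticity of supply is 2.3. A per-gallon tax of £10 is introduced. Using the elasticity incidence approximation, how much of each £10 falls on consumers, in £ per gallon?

Consumers bear ≈ £4.6 per gallon.

Incidence ratio: consumers' share ≈ εs / (εs + |εd|) = 2.3 / (2.3 + 2.7) = 0.46.
So consumers bear ≈ 0.46 × £10 = £4.6; suppliers bear £5.4.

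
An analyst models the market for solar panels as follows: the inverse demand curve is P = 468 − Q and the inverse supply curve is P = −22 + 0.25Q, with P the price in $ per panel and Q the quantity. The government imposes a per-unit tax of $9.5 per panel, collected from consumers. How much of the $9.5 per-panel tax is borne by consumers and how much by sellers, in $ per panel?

Rewrite in direct form: Qd = 468 − P and Qs = 4P + 88.
Without the tax, 468 − P = 4P + 88 gives 5P = 380, so P* = $76 and Q* = 392.
With the tax collected from consumers, demand (in seller-price terms) shifts: Qd = 468 − (P + 9.5).
New equilibrium: consumers pay $83.6, sellers receive $74.1, Q = 384.4. (Wedge: Pb − Ps = 9.5.)
Burden on consumers: $7.6; on sellers: $1.9. (They sum to $9.5.)
The less price-elastic side of the market bears the larger share of a per-unit tax.

Consumers bear $7.6 per panel; sellers bear $1.9 per panel.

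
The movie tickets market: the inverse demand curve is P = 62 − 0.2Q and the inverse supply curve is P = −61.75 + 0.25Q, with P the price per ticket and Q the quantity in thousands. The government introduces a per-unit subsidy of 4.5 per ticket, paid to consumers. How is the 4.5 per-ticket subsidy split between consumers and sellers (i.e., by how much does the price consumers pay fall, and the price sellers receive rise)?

Consumers gain 2 per ticket; sellers gain 2.5 per ticket.

Rewrite in direct form: Qd = 310 − 5P and Qs = 4P + 247.
Before the subsidy: set 310 − 5P = 4P + 247 → P* = 7, Q* = 275.
With a per-unit subsidy paid to consumers, each effectively pays P − 4.5, so demand becomes Qd = 310 − 5(P − 4.5).
New equilibrium: consumers pay 5, sellers receive 9.5, Q = 285. (Wedge: Pb − Ps = −4.5.)
Gain to consumers: 2; to sellers: 2.5. (They sum to 4.5.)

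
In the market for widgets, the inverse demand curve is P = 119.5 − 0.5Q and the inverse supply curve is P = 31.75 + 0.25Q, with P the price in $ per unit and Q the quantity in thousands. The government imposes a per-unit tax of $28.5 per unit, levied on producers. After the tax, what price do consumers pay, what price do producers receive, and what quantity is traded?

Rewrite in direct form: Qd = 239 − 2P and Qs = 4P − 127.
Before the tax: set 239 − 2P = 4P − 127 → P* = $61, Q* = 117.
With the tax collected from producers, supply shifts: Qs = 4(P − 28.5) − 127.
New equilibrium: consumers pay $80, producers receive $51.5, Q = 79. (Wedge: Pb − Ps = 28.5.)
The less price-elastic side of the market bears the larger share of a per-unit tax.

Consumers pay $80; producers receive $51.5; quantity = 79.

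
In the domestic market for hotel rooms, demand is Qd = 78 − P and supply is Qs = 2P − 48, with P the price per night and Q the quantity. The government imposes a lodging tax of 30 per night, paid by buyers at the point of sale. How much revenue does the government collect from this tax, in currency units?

Tax revenue = 480.

Before the tax: set 78 − P = 2P − 48 → P* = 42, Q* = 36.
With the tax collected from buyers, demand (in seller-price terms) shifts: Qd = 78 − (P + 30).
Solving gives Q = 16 with buyers paying 62 and producers receiving 32 (the 30 wedge).
Revenue = t · Q = 30 · 16 = 480.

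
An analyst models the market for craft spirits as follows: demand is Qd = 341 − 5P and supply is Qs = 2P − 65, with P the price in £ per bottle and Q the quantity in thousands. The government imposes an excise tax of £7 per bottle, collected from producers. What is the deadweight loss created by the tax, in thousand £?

Deadweight loss = £35 thousand.

Without the tax, 341 − 5P = 2P − 65 gives 7P = 406, so P* = £58 and Q* = 51.
With the tax collected from producers, supply shifts: Qs = 2(P − 7) − 65.
Solving gives Q = 41 with consumers paying £60 and producers receiving £53 (the £7 wedge).
Quantity falls by |ΔQ| = |51 − 41| = 10.
DWL = ½ · t · |ΔQ| = ½ · 7 · 10 = £35.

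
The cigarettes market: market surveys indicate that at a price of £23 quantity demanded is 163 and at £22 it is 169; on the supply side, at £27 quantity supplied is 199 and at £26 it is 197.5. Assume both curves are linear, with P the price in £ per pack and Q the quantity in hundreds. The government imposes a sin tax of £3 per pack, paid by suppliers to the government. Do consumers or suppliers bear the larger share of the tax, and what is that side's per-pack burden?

Suppliers bear the larger share: £2.4 per pack.

Demand slope: (169 − 163)/(22 − 23) = -6, so Qd = 301 − 6P.
Supply slope: (197.5 − 199)/(26 − 27) = 1.5, so Qs = 1.5P + 158.5.
Without the tax, 301 − 6P = 1.5P + 158.5 gives 7.5P = 142.5, so P* = £19 and Q* = 187.
With the tax collected from suppliers, supply shifts: Qs = 1.5(P − 3) + 158.5.
Solving gives Q = 183.4 with consumers paying £19.6 and suppliers receiving £16.6 (the £3 wedge).
Per-pack burden: consumers £0.6, suppliers £2.4.
Suppliers take the larger share because supply is less price-elastic here (demand slope 6 vs supply slope 1.5).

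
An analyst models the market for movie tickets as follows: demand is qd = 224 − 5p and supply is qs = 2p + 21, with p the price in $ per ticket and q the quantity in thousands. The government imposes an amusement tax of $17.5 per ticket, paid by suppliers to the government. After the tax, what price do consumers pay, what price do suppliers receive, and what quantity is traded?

Consumers pay $34; suppliers receive $16.5; quantity = 54.

Before the tax: set 224 − 5p = 2p + 21 → p* = $29, q* = 79.
With the tax collected from suppliers, supply shifts: qs = 2(p − 17.5) + 21.
Solving gives q = 54 with consumers paying $34 and suppliers receiving $16.5 (the $17.5 wedge).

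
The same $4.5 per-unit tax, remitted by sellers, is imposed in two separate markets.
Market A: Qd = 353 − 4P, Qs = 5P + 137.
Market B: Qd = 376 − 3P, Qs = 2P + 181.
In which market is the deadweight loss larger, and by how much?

Market A, by $10.35.

Market A: pre-tax P* = $24, Q* = 257; post-tax Q = 247; deadweight loss = $22.5.
Market B: pre-tax P* = $39, Q* = 259; post-tax Q = 253.6; deadweight loss = $12.15.
Difference: $22.5 vs $12.15 → market A is larger by $10.35.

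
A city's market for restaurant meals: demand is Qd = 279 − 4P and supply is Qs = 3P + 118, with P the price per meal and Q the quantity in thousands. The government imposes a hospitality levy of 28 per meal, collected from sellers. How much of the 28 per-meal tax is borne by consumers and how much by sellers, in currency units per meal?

Consumers bear 12 per meal; sellers bear 16 per meal.

Without the tax, 279 − 4P = 3P + 118 gives 7P = 161, so P* = 23 and Q* = 187.
With the tax collected from sellers, supply shifts: Qs = 3(P − 28) + 118.
Solving gives Q = 139 with consumers paying 35 and sellers receiving 7 (the 28 wedge).
Burden on consumers: 12; on sellers: 16. (They sum to 28.)
The less price-elastic side of the market bears the larger share of a per-unit tax.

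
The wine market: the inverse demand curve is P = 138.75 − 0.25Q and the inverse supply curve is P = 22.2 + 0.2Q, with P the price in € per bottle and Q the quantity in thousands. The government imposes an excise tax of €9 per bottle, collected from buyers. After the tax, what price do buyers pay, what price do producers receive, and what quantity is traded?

Buyers pay €79; producers receive €70; quantity = 239.

Inverting to Q(P) form: Qd = 555 − 4P; Qs = 5P − 111.
Without the tax, 555 − 4P = 5P − 111 gives 9P = 666, so P* = €74 and Q* = 259.
With the tax collected from buyers, demand (in seller-price terms) shifts: Qd = 555 − 4(P + 9).
New equilibrium: buyers pay €79, producers receive €70, Q = 239. (Wedge: Pb − Ps = 9.)
The less price-elastic side of the market bears the larger share of a per-unit tax.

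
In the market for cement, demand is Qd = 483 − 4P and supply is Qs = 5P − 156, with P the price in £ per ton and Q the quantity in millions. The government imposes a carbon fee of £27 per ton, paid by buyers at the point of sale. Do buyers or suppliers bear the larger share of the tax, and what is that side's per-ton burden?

Before the tax: set 483 − 4P = 5P − 156 → P* = £71, Q* = 199.
With the tax collected from buyers, demand (in seller-price terms) shifts: Qd = 483 − 4(P + 27).
New equilibrium: buyers pay £86, suppliers receive £59, Q = 139. (Wedge: Pb − Ps = 27.)
Per-ton burden: buyers £15, suppliers £12.
Buyers take the larger share because demand is less price-elastic here (demand slope 4 vs supply slope 5).

Buyers bear the larger share: £15 per ton.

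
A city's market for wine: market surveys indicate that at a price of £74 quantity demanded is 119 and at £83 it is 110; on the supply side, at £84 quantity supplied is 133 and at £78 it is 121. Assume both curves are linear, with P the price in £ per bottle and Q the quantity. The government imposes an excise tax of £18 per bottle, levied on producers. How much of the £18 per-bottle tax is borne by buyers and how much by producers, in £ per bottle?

Buyers bear £12 per bottle; producers bear £6 per bottle.

Demand slope: (110 − 119)/(83 − 74) = -1, so Qd = 193 − P.
Supply slope: (121 − 133)/(78 − 84) = 2, so Qs = 2P − 35.
Before the tax: set 193 − P = 2P − 35 → P* = £76, Q* = 117.
With the tax collected from producers, supply shifts: Qs = 2(P − 18) − 35.
New equilibrium: buyers pay £88, producers receive £70, Q = 105. (Wedge: Pb − Ps = 18.)
Burden on buyers: £12; on producers: £6. (They sum to £18.)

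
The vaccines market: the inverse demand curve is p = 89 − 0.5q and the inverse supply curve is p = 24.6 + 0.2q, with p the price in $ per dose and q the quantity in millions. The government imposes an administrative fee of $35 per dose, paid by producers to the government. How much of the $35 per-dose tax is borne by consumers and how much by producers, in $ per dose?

Rewrite in direct form: qd = 178 − 2p and qs = 5p − 123.
Before the tax: set 178 − 2p = 5p − 123 → p* = $43, q* = 92.
With the tax collected from producers, supply shifts: qs = 5(p − 35) − 123.
Solving gives q = 42 with consumers paying $68 and producers receiving $33 (the $35 wedge).
Burden on consumers: $25; on producers: $10. (They sum to $35.)

Consumers bear $25 per dose; producers bear $10 per dose.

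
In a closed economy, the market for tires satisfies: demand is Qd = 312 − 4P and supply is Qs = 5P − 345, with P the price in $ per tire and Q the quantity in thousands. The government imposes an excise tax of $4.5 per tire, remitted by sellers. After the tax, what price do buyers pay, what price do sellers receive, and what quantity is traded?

Without the tax, 312 − 4P = 5P − 345 gives 9P = 657, so P* = $73 and Q* = 20.
With the tax collected from sellers, supply shifts: Qs = 5(P − 4.5) − 345.
New equilibrium: buyers pay $75.5, sellers receive $71, Q = 10. (Wedge: Pb − Ps = 4.5.)

Buyers pay $75.5; sellers receive $71; quantity = 10.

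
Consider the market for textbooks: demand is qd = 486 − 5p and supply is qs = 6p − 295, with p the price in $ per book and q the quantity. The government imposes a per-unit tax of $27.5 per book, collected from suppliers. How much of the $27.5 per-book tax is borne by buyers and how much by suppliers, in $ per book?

Buyers bear $15 per book; suppliers bear $12.5 per book.

Without the tax, 486 − 5p = 6p − 295 gives 11p = 781, so p* = $71 and q* = 131.
With the tax collected from suppliers, supply shifts: qs = 6(p − 27.5) − 295.
Solving gives q = 56 with buyers paying $86 and suppliers receiving $58.5 (the $27.5 wedge).
Burden on buyers: $15; on suppliers: $12.5. (They sum to $27.5.)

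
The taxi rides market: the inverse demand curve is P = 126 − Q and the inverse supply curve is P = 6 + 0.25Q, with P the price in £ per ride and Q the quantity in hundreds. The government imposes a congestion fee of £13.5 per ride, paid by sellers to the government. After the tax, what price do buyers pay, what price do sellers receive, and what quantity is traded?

Buyers pay £40.8; sellers receive £27.3; quantity = 85.2.

Rewrite in direct form: Qd = 126 − P and Qs = 4P − 24.
Before the tax: set 126 − P = 4P − 24 → P* = £30, Q* = 96.
With the tax collected from sellers, supply shifts: Qs = 4(P − 13.5) − 24.
Solving gives Q = 85.2 with buyers paying £40.8 and sellers receiving £27.3 (the £13.5 wedge).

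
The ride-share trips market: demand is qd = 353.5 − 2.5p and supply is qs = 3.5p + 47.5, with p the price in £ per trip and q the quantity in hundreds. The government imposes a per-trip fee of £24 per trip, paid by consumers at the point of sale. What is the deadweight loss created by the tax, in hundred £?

Deadweight loss = £420 hundred.

Without the tax, 353.5 − 2.5p = 3.5p + 47.5 gives 6p = 306, so p* = £51 and q* = 226.
With the tax collected from consumers, demand (in seller-price terms) shifts: qd = 353.5 − 2.5(p + 24).
New equilibrium: consumers pay £65, suppliers receive £41, q = 191. (Wedge: pb − ps = 24.)
Quantity falls by |ΔQ| = |226 − 191| = 35.
DWL = ½ · t · |ΔQ| = ½ · 24 · 35 = £420.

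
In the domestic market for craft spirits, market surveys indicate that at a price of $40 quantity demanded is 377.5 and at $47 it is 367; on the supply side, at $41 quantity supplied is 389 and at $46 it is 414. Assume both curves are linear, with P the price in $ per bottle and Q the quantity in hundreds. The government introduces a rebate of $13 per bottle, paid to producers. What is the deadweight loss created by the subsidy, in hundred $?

Deadweight loss = $97.5 hundred.

Demand slope: (367 − 377.5)/(47 − 40) = -1.5, so Qd = 437.5 − 1.5P.
Supply slope: (414 − 389)/(46 − 41) = 5, so Qs = 5P + 184.
Without the subsidy, 437.5 − 1.5P = 5P + 184 gives 6.5P = 253.5, so P* = $39 and Q* = 379.
With a per-unit subsidy paid to producers, each receives P + 13 per unit sold, so supply becomes Qs = 5(P + 13) + 184.
Solving gives Q = 394 with consumers paying $29 and producers receiving $42 (the $13 wedge).
Quantity rises by |ΔQ| = |379 − 394| = 15.
DWL = ½ · t · |ΔQ| = ½ · 13 · 15 = $97.5.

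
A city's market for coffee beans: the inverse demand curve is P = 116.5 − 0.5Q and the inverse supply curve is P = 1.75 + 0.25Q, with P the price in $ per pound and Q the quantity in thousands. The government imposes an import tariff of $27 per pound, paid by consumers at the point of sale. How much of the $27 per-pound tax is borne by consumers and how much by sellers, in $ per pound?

Consumers bear $18 per pound; sellers bear $9 per pound.

Rewrite in direct form: Qd = 233 − 2P and Qs = 4P − 7.
Without the tax, 233 − 2P = 4P − 7 gives 6P = 240, so P* = $40 and Q* = 153.
With the tax collected from consumers, demand (in seller-price terms) shifts: Qd = 233 − 2(P + 27).
New equilibrium: consumers pay $58, sellers receive $31, Q = 117. (Wedge: Pb − Ps = 27.)
Burden on consumers: $18; on sellers: $9. (They sum to $27.)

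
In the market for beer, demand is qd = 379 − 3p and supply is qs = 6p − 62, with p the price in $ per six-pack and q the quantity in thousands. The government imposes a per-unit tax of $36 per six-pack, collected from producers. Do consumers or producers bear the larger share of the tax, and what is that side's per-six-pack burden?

Consumers bear the larger share: $24 per six-pack.

Without the tax, 379 − 3p = 6p − 62 gives 9p = 441, so p* = $49 and q* = 232.
With the tax collected from producers, supply shifts: qs = 6(p − 36) − 62.
New equilibrium: consumers pay $73, producers receive $37, q = 160. (Wedge: pb − ps = 36.)
Per-six-pack burden: consumers $24, producers $12.
Consumers take the larger share because demand is less price-elastic here (demand slope 3 vs supply slope 6).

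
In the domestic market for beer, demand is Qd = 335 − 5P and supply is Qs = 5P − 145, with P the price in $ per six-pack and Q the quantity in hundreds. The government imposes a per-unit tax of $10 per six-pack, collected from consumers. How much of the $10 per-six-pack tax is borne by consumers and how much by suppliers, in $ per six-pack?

Before the tax: set 335 − 5P = 5P − 145 → P* = $48, Q* = 95.
With the tax collected from consumers, demand (in seller-price terms) shifts: Qd = 335 − 5(P + 10).
Solving gives Q = 70 with consumers paying $53 and suppliers receiving $43 (the $10 wedge).
Burden on consumers: $5; on suppliers: $5. (They sum to $10.)
The less price-elastic side of the market bears the larger share of a per-unit tax.

Consumers bear $5 per six-pack; suppliers bear $5 per six-pack.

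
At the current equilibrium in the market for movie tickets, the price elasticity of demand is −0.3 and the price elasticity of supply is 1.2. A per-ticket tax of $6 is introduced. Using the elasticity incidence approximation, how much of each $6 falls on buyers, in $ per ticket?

Incidence ratio: buyers' share ≈ εs / (εs + |εd|) = 1.2 / (1.2 + 0.3) = 0.8.
So buyers bear ≈ 0.8 × $6 = $4.8; suppliers bear $1.2.

Buyers bear ≈ $4.8 per ticket.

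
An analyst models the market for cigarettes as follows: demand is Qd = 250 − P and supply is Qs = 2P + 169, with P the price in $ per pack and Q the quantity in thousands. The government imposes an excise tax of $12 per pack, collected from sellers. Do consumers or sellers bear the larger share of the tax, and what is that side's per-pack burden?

Without the tax, 250 − P = 2P + 169 gives 3P = 81, so P* = $27 and Q* = 223.
With the tax collected from sellers, supply shifts: Qs = 2(P − 12) + 169.
New equilibrium: consumers pay $35, sellers receive $23, Q = 215. (Wedge: Pb − Ps = 12.)
Per-pack burden: consumers $8, sellers $4.
Consumers take the larger share because demand is less price-elastic here (demand slope 1 vs supply slope 2).
The less price-elastic side of the market bears the larger share of a per-unit tax.

Consumers bear the larger share: $8 per pack.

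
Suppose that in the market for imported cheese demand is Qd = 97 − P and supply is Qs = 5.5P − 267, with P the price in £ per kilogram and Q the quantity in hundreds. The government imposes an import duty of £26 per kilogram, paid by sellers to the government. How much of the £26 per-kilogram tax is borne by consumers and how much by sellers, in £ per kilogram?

Without the tax, 97 − P = 5.5P − 267 gives 6.5P = 364, so P* = £56 and Q* = 41.
With the tax collected from sellers, supply shifts: Qs = 5.5(P − 26) − 267.
New equilibrium: consumers pay £78, sellers receive £52, Q = 19. (Wedge: Pb − Ps = 26.)
Burden on consumers: £22; on sellers: £4. (They sum to £26.)
The less price-elastic side of the market bears the larger share of a per-unit tax.

Consumers bear £22 per kilogram; sellers bear £4 per kilogram.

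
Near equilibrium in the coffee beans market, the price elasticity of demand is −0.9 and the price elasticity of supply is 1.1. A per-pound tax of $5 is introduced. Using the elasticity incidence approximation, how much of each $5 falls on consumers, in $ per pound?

Consumers bear ≈ $2.75 per pound.

Incidence ratio: consumers' share ≈ εs / (εs + |εd|) = 1.1 / (1.1 + 0.9) = 0.55.
So consumers bear ≈ 0.55 × $5 = $2.75; producers bear $2.25.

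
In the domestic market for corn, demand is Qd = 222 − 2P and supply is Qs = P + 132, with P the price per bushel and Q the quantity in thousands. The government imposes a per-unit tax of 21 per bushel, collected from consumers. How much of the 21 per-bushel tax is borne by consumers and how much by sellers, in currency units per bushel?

Before the tax: set 222 − 2P = P + 132 → P* = 30, Q* = 162.
With the tax collected from consumers, demand (in seller-price terms) shifts: Qd = 222 − 2(P + 21).
New equilibrium: consumers pay 37, sellers receive 16, Q = 148. (Wedge: Pb − Ps = 21.)
Burden on consumers: 7; on sellers: 14. (They sum to 21.)

Consumers bear 7 per bushel; sellers bear 14 per bushel.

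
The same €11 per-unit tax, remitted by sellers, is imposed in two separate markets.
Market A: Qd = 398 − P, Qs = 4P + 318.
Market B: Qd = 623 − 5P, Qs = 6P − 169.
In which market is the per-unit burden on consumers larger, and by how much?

Market A, by €2.8.

Market A: pre-tax P* = €16, Q* = 382; post-tax Q = 373.2; per-unit burden on consumers = €8.8.
Market B: pre-tax P* = €72, Q* = 263; post-tax Q = 233; per-unit burden on consumers = €6.
Difference: €8.8 vs €6 → market A is larger by €2.8.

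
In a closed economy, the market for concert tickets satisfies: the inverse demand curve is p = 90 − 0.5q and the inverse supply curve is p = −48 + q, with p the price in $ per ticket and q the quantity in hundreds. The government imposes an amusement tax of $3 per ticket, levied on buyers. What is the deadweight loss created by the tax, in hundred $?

Rewrite in direct form: qd = 180 − 2p and qs = p + 48.
Without the tax, 180 − 2p = p + 48 gives 3p = 132, so p* = $44 and q* = 92.
With the tax collected from buyers, demand (in seller-price terms) shifts: qd = 180 − 2(p + 3).
New equilibrium: buyers pay $45, suppliers receive $42, q = 90. (Wedge: pb − ps = 3.)
Quantity falls by |ΔQ| = |92 − 90| = 2.
DWL = ½ · t · |ΔQ| = ½ · 3 · 2 = $3.

Deadweight loss = $3 hundred.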